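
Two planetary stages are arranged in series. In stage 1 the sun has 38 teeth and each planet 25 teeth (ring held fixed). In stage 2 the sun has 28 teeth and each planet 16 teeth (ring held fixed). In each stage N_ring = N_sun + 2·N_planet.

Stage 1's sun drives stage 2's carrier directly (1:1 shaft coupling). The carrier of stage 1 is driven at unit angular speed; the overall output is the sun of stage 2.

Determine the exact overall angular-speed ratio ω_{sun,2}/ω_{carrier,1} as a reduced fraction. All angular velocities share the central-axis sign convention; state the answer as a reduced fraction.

198/19

Stage 1: N_ring = 38 + 2·25 = 88
Stage 1: 38(ω_s−ω_c) = −88(ω_r−ω_c),  ω_r=0, ω_c=1
Stage 1: ω_s = 1 − (88/38)(0−1) = 63/19
  ⇒ ω_s¹/ω_c¹ = 63/19
Stage 2: N_ring = 28 + 2·16 = 60
Stage 2: 28(ω_s−ω_c) = −60(ω_r−ω_c),  ω_r=0, ω_c=1
Stage 2: ω_s = 1 − (60/28)(0−1) = 22/7
  ⇒ ω_s²/ω_c² = 22/7
Coupling ω_c² = ω_s¹ ⇒ overall = 63/19 × 22/7 = 198/19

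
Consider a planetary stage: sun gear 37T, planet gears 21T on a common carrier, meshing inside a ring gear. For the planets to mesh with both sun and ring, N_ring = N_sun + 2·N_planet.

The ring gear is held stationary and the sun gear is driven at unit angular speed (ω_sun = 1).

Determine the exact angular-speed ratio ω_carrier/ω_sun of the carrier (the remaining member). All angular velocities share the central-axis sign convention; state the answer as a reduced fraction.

N_ring = 37 + 2·21 = 79
37(ω_s−ω_c) = −79(ω_r−ω_c),  ω_r=0, ω_s=1
37(1−ω_c) = −79(0−ω_c)  ⇒  116ω_c = 37  ⇒  ω_c = 37/116
ω_c/ω_s = 37/116

37/116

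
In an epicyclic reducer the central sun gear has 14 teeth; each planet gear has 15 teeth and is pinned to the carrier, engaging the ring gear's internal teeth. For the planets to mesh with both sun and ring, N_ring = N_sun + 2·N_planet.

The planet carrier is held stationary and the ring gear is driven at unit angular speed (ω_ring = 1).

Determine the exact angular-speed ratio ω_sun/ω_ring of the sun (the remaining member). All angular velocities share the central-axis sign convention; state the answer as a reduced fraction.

N_ring = 14 + 2·15 = 44
14(ω_s−ω_c) = −44(ω_r−ω_c),  ω_c=0, ω_r=1
ω_s = 0 − (44/14)(1−0) = -22/7
ω_s/ω_r = -22/7

-22/7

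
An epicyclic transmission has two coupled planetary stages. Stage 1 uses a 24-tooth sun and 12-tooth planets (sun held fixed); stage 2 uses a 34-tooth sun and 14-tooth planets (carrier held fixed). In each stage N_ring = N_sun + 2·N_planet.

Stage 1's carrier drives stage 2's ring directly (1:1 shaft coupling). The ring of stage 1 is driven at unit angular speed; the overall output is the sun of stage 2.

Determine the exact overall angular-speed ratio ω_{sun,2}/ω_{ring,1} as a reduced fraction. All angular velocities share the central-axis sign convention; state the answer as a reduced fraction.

Stage 1: N_ring = 24 + 2·12 = 48
Stage 1: 24(ω_s−ω_c) = −48(ω_r−ω_c),  ω_s=0, ω_r=1
Stage 1: 24(0−ω_c) = −48(1−ω_c)  ⇒  72ω_c = 48  ⇒  ω_c = 2/3
  ⇒ ω_c¹/ω_r¹ = 2/3
Stage 2: N_ring = 34 + 2·14 = 62
Stage 2: 34(ω_s−ω_c) = −62(ω_r−ω_c),  ω_c=0, ω_r=1
Stage 2: ω_s = 0 − (62/34)(1−0) = -31/17
  ⇒ ω_s²/ω_r² = -31/17
Coupling ω_r² = ω_c¹ ⇒ overall = 2/3 × -31/17 = -62/51

-62/51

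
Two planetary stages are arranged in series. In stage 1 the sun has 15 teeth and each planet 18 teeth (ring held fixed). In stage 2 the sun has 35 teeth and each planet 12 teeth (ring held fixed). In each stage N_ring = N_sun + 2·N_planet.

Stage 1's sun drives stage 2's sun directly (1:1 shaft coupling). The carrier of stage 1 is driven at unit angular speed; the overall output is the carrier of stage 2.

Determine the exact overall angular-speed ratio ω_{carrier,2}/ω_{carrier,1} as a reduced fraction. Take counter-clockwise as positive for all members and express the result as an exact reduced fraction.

77/47

Stage 1: N_ring = 15 + 2·18 = 51
Stage 1: 15(ω_s−ω_c) = −51(ω_r−ω_c),  ω_r=0, ω_c=1
Stage 1: ω_s = 1 − (51/15)(0−1) = 22/5
  ⇒ ω_s¹/ω_c¹ = 22/5
Stage 2: N_ring = 35 + 2·12 = 59
Stage 2: 35(ω_s−ω_c) = −59(ω_r−ω_c),  ω_r=0, ω_s=1
Stage 2: 35(1−ω_c) = −59(0−ω_c)  ⇒  94ω_c = 35  ⇒  ω_c = 35/94
  ⇒ ω_c²/ω_s² = 35/94
Coupling ω_s² = ω_s¹ ⇒ overall = 22/5 × 35/94 = 77/47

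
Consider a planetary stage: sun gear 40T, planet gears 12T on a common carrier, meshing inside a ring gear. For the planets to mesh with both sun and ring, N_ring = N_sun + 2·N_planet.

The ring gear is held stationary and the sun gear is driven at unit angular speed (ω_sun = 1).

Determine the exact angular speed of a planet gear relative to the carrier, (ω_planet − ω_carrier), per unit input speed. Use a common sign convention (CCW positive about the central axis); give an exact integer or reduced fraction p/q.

N_ring = 40 + 2·12 = 64
40(ω_s−ω_c) = −64(ω_r−ω_c),  ω_r=0, ω_s=1
40(1−ω_c) = −64(0−ω_c)  ⇒  104ω_c = 40  ⇒  ω_c = 5/13
sun–planet: 40·(1−5/13) = −12·(ω_p−ω_c)  ⇒  ω_p−ω_c = −(40/12)·(8/13) = -80/39

-80/39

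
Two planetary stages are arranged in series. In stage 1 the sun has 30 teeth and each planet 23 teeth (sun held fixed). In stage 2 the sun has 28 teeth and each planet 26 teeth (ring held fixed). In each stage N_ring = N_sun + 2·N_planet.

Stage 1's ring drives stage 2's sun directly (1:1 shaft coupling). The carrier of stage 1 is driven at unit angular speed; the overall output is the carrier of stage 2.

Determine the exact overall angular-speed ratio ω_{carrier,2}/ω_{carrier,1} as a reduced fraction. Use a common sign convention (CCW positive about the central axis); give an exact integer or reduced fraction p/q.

Stage 1: N_ring = 30 + 2·23 = 76
Stage 1: 30(ω_s−ω_c) = −76(ω_r−ω_c),  ω_s=0, ω_c=1
Stage 1: ω_r = 1 − (30/76)(0−1) = 53/38
  ⇒ ω_r¹/ω_c¹ = 53/38
Stage 2: N_ring = 28 + 2·26 = 80
Stage 2: 28(ω_s−ω_c) = −80(ω_r−ω_c),  ω_r=0, ω_s=1
Stage 2: 28(1−ω_c) = −80(0−ω_c)  ⇒  108ω_c = 28  ⇒  ω_c = 7/27
  ⇒ ω_c²/ω_s² = 7/27
Coupling ω_s² = ω_r¹ ⇒ overall = 53/38 × 7/27 = 371/1026

371/1026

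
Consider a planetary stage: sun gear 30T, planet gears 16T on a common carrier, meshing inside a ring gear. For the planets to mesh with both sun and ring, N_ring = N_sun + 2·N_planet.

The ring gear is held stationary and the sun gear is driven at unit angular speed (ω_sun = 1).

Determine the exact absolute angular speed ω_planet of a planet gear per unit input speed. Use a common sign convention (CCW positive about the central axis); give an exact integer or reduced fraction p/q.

N_ring = 30 + 2·16 = 62
30(ω_s−ω_c) = −62(ω_r−ω_c),  ω_r=0, ω_s=1
30(1−ω_c) = −62(0−ω_c)  ⇒  92ω_c = 30  ⇒  ω_c = 15/46
sun–planet: 30·(1−15/46) = −16·(ω_p−ω_c)  ⇒  ω_p−ω_c = −(30/16)·(31/46) = -465/368
ω_p = 15/46 − 465/368 = -15/16

-15/16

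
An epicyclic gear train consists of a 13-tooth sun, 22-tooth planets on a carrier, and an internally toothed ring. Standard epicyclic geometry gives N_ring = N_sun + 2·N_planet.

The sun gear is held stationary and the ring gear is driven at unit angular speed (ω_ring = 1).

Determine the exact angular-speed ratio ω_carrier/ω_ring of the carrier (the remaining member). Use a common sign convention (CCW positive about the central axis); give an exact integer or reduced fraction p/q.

57/70

N_ring = 13 + 2·22 = 57
13(ω_s−ω_c) = −57(ω_r−ω_c),  ω_s=0, ω_r=1
13(0−ω_c) = −57(1−ω_c)  ⇒  70ω_c = 57  ⇒  ω_c = 57/70
ω_c/ω_r = 57/70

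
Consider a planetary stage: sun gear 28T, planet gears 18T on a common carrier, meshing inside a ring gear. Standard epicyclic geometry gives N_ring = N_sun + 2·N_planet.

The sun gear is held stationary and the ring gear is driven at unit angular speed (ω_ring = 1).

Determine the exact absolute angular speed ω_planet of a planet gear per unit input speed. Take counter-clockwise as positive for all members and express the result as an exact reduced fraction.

N_ring = 28 + 2·18 = 64
28(ω_s−ω_c) = −64(ω_r−ω_c),  ω_s=0, ω_r=1
28(0−ω_c) = −64(1−ω_c)  ⇒  92ω_c = 64  ⇒  ω_c = 16/23
sun–planet: 28·(0−16/23) = −18·(ω_p−ω_c)  ⇒  ω_p−ω_c = −(28/18)·(-16/23) = 224/207
ω_p = 16/23 + 224/207 = 16/9

16/9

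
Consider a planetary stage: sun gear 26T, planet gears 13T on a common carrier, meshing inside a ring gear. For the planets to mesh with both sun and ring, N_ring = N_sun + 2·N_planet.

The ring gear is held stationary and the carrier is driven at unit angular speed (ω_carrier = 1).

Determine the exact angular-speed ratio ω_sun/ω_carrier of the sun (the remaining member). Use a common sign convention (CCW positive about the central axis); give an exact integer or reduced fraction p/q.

N_ring = 26 + 2·13 = 52
26(ω_s−ω_c) = −52(ω_r−ω_c),  ω_r=0, ω_c=1
ω_s = 1 − (52/26)(0−1) = 3
ω_s/ω_c = 3

3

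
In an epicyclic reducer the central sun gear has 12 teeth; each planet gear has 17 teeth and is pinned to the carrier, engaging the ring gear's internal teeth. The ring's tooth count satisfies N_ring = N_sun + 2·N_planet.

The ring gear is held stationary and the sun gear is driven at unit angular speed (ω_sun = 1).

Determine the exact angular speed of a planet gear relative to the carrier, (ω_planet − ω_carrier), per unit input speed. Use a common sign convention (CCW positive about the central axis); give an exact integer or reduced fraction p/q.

N_ring = 12 + 2·17 = 46
12(ω_s−ω_c) = −46(ω_r−ω_c),  ω_r=0, ω_s=1
12(1−ω_c) = −46(0−ω_c)  ⇒  58ω_c = 12  ⇒  ω_c = 6/29
sun–planet: 12·(1−6/29) = −17·(ω_p−ω_c)  ⇒  ω_p−ω_c = −(12/17)·(23/29) = -276/493

-276/493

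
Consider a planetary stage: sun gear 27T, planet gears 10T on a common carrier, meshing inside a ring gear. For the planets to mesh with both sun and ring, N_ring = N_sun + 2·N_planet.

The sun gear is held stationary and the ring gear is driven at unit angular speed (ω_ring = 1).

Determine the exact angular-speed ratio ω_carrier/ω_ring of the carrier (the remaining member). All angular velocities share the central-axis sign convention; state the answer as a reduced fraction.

47/74

N_ring = 27 + 2·10 = 47
27(ω_s−ω_c) = −47(ω_r−ω_c),  ω_s=0, ω_r=1
27(0−ω_c) = −47(1−ω_c)  ⇒  74ω_c = 47  ⇒  ω_c = 47/74
ω_c/ω_r = 47/74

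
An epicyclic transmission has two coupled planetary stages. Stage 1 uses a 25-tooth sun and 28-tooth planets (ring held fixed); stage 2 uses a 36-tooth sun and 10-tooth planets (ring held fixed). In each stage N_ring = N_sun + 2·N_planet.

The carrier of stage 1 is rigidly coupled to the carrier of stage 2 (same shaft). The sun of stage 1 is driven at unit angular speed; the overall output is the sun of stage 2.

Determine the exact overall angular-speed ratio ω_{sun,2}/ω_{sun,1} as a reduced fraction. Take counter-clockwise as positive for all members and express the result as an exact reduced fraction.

575/954

Stage 1: N_ring = 25 + 2·28 = 81
Stage 1: 25(ω_s−ω_c) = −81(ω_r−ω_c),  ω_r=0, ω_s=1
Stage 1: 25(1−ω_c) = −81(0−ω_c)  ⇒  106ω_c = 25  ⇒  ω_c = 25/106
  ⇒ ω_c¹/ω_s¹ = 25/106
Stage 2: N_ring = 36 + 2·10 = 56
Stage 2: 36(ω_s−ω_c) = −56(ω_r−ω_c),  ω_r=0, ω_c=1
Stage 2: ω_s = 1 − (56/36)(0−1) = 23/9
  ⇒ ω_s²/ω_c² = 23/9
Coupling ω_c² = ω_c¹ ⇒ overall = 25/106 × 23/9 = 575/954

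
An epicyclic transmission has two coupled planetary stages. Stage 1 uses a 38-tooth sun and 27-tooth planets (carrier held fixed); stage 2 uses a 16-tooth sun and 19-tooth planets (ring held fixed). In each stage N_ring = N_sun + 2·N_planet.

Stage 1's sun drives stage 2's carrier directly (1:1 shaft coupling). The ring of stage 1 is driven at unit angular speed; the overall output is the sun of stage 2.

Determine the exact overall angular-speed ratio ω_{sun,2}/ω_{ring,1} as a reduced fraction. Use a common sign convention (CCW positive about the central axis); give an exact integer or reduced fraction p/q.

Stage 1: N_ring = 38 + 2·27 = 92
Stage 1: 38(ω_s−ω_c) = −92(ω_r−ω_c),  ω_c=0, ω_r=1
Stage 1: ω_s = 0 − (92/38)(1−0) = -46/19
  ⇒ ω_s¹/ω_r¹ = -46/19
Stage 2: N_ring = 16 + 2·19 = 54
Stage 2: 16(ω_s−ω_c) = −54(ω_r−ω_c),  ω_r=0, ω_c=1
Stage 2: ω_s = 1 − (54/16)(0−1) = 35/8
  ⇒ ω_s²/ω_c² = 35/8
Coupling ω_c² = ω_s¹ ⇒ overall = -46/19 × 35/8 = -805/76

-805/76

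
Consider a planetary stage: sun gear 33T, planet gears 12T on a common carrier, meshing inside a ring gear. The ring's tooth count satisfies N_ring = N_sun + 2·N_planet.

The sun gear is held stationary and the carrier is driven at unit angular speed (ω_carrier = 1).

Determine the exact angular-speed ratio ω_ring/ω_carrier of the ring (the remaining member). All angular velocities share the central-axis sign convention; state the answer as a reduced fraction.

N_ring = 33 + 2·12 = 57
33(ω_s−ω_c) = −57(ω_r−ω_c),  ω_s=0, ω_c=1
ω_r = 1 − (33/57)(0−1) = 30/19
ω_r/ω_c = 30/19

30/19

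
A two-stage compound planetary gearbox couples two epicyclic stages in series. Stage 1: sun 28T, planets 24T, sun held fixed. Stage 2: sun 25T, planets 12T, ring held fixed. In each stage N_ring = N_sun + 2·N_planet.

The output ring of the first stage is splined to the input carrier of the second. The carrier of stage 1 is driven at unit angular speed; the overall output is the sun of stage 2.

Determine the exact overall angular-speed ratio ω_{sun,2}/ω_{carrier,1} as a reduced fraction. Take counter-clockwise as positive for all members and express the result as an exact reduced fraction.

1924/475

Stage 1: N_ring = 28 + 2·24 = 76
Stage 1: 28(ω_s−ω_c) = −76(ω_r−ω_c),  ω_s=0, ω_c=1
Stage 1: ω_r = 1 − (28/76)(0−1) = 26/19
  ⇒ ω_r¹/ω_c¹ = 26/19
Stage 2: N_ring = 25 + 2·12 = 49
Stage 2: 25(ω_s−ω_c) = −49(ω_r−ω_c),  ω_r=0, ω_c=1
Stage 2: ω_s = 1 − (49/25)(0−1) = 74/25
  ⇒ ω_s²/ω_c² = 74/25
Coupling ω_c² = ω_r¹ ⇒ overall = 26/19 × 74/25 = 1924/475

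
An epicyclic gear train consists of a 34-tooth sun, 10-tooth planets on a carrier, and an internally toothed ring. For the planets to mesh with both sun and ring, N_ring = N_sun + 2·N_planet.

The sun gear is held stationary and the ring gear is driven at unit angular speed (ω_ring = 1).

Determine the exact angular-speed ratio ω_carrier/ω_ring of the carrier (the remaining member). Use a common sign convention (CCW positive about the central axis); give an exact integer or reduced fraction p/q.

27/44

N_ring = 34 + 2·10 = 54
34(ω_s−ω_c) = −54(ω_r−ω_c),  ω_s=0, ω_r=1
34(0−ω_c) = −54(1−ω_c)  ⇒  88ω_c = 54  ⇒  ω_c = 27/44
ω_c/ω_r = 27/44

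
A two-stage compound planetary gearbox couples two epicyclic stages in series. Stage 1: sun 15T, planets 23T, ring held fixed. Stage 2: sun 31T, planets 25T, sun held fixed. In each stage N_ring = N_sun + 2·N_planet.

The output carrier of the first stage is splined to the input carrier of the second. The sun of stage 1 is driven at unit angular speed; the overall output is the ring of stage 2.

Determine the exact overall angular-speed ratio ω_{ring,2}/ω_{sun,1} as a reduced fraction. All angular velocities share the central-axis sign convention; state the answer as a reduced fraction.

140/513

Stage 1: N_ring = 15 + 2·23 = 61
Stage 1: 15(ω_s−ω_c) = −61(ω_r−ω_c),  ω_r=0, ω_s=1
Stage 1: 15(1−ω_c) = −61(0−ω_c)  ⇒  76ω_c = 15  ⇒  ω_c = 15/76
  ⇒ ω_c¹/ω_s¹ = 15/76
Stage 2: N_ring = 31 + 2·25 = 81
Stage 2: 31(ω_s−ω_c) = −81(ω_r−ω_c),  ω_s=0, ω_c=1
Stage 2: ω_r = 1 − (31/81)(0−1) = 112/81
  ⇒ ω_r²/ω_c² = 112/81
Coupling ω_c² = ω_c¹ ⇒ overall = 15/76 × 112/81 = 140/513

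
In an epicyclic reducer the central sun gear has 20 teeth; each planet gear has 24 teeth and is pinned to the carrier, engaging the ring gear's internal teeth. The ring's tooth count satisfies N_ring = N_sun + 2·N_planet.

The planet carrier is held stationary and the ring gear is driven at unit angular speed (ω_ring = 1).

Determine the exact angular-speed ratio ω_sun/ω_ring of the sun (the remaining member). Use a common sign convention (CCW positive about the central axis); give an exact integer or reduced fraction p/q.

N_ring = 20 + 2·24 = 68
20(ω_s−ω_c) = −68(ω_r−ω_c),  ω_c=0, ω_r=1
ω_s = 0 − (68/20)(1−0) = -17/5
ω_s/ω_r = -17/5

-17/5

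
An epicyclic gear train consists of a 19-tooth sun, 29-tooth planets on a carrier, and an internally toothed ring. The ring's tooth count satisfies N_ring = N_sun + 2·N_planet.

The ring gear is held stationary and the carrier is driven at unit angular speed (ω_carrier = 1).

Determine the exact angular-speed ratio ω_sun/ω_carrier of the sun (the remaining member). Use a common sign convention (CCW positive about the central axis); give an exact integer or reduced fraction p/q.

96/19

N_ring = 19 + 2·29 = 77
19(ω_s−ω_c) = −77(ω_r−ω_c),  ω_r=0, ω_c=1
ω_s = 1 − (77/19)(0−1) = 96/19
ω_s/ω_c = 96/19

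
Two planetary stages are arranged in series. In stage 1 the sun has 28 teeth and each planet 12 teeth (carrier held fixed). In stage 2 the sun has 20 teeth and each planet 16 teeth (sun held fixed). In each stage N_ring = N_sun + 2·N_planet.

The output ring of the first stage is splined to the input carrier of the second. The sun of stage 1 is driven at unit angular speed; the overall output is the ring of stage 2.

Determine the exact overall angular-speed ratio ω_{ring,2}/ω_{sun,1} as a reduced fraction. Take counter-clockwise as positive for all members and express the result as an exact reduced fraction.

-126/169

Stage 1: N_ring = 28 + 2·12 = 52
Stage 1: 28(ω_s−ω_c) = −52(ω_r−ω_c),  ω_c=0, ω_s=1
Stage 1: ω_r = 0 − (28/52)(1−0) = -7/13
  ⇒ ω_r¹/ω_s¹ = -7/13
Stage 2: N_ring = 20 + 2·16 = 52
Stage 2: 20(ω_s−ω_c) = −52(ω_r−ω_c),  ω_s=0, ω_c=1
Stage 2: ω_r = 1 − (20/52)(0−1) = 18/13
  ⇒ ω_r²/ω_c² = 18/13
Coupling ω_c² = ω_r¹ ⇒ overall = -7/13 × 18/13 = -126/169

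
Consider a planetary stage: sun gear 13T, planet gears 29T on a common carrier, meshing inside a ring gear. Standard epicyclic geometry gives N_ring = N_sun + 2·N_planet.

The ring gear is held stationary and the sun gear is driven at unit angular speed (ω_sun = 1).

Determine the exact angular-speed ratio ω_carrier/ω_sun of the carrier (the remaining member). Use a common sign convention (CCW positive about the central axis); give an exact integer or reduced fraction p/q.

N_ring = 13 + 2·29 = 71
13(ω_s−ω_c) = −71(ω_r−ω_c),  ω_r=0, ω_s=1
13(1−ω_c) = −71(0−ω_c)  ⇒  84ω_c = 13  ⇒  ω_c = 13/84
ω_c/ω_s = 13/84

13/84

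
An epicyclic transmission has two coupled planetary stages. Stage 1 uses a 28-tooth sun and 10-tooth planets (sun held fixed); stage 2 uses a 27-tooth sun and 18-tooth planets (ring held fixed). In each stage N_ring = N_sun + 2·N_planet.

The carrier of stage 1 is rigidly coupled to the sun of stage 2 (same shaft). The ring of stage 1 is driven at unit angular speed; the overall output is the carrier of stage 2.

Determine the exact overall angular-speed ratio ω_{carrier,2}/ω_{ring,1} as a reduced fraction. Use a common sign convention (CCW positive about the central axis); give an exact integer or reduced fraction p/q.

Stage 1: N_ring = 28 + 2·10 = 48
Stage 1: 28(ω_s−ω_c) = −48(ω_r−ω_c),  ω_s=0, ω_r=1
Stage 1: 28(0−ω_c) = −48(1−ω_c)  ⇒  76ω_c = 48  ⇒  ω_c = 12/19
  ⇒ ω_c¹/ω_r¹ = 12/19
Stage 2: N_ring = 27 + 2·18 = 63
Stage 2: 27(ω_s−ω_c) = −63(ω_r−ω_c),  ω_r=0, ω_s=1
Stage 2: 27(1−ω_c) = −63(0−ω_c)  ⇒  90ω_c = 27  ⇒  ω_c = 3/10
  ⇒ ω_c²/ω_s² = 3/10
Coupling ω_s² = ω_c¹ ⇒ overall = 12/19 × 3/10 = 18/95

18/95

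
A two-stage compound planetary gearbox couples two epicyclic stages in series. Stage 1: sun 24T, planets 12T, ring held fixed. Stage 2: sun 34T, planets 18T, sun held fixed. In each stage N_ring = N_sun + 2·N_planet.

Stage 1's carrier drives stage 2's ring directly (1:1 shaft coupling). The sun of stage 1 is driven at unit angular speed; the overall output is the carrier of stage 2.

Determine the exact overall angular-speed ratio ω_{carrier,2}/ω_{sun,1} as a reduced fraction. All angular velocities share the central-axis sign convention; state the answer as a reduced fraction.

35/156

Stage 1: N_ring = 24 + 2·12 = 48
Stage 1: 24(ω_s−ω_c) = −48(ω_r−ω_c),  ω_r=0, ω_s=1
Stage 1: 24(1−ω_c) = −48(0−ω_c)  ⇒  72ω_c = 24  ⇒  ω_c = 1/3
  ⇒ ω_c¹/ω_s¹ = 1/3
Stage 2: N_ring = 34 + 2·18 = 70
Stage 2: 34(ω_s−ω_c) = −70(ω_r−ω_c),  ω_s=0, ω_r=1
Stage 2: 34(0−ω_c) = −70(1−ω_c)  ⇒  104ω_c = 70  ⇒  ω_c = 35/52
  ⇒ ω_c²/ω_r² = 35/52
Coupling ω_r² = ω_c¹ ⇒ overall = 1/3 × 35/52 = 35/156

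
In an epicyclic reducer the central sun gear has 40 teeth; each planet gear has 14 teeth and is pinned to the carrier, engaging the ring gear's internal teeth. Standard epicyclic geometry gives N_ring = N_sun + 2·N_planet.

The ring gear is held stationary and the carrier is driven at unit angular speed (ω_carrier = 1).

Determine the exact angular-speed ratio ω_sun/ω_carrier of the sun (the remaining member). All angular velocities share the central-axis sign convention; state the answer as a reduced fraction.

27/10

N_ring = 40 + 2·14 = 68
40(ω_s−ω_c) = −68(ω_r−ω_c),  ω_r=0, ω_c=1
ω_s = 1 − (68/40)(0−1) = 27/10
ω_s/ω_c = 27/10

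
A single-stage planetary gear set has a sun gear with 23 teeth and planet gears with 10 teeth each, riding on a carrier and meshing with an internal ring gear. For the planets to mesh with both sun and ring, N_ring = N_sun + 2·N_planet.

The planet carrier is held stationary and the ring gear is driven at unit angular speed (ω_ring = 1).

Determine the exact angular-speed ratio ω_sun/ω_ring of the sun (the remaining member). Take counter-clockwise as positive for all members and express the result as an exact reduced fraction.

-43/23

N_ring = 23 + 2·10 = 43
23(ω_s−ω_c) = −43(ω_r−ω_c),  ω_c=0, ω_r=1
ω_s = 0 − (43/23)(1−0) = -43/23
ω_s/ω_r = -43/23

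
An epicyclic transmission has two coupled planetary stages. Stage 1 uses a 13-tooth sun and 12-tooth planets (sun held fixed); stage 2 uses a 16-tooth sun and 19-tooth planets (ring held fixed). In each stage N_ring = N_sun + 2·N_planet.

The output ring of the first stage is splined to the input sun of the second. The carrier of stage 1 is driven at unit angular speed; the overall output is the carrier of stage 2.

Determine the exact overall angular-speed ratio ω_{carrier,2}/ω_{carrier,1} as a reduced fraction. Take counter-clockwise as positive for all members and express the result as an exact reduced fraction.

80/259

Stage 1: N_ring = 13 + 2·12 = 37
Stage 1: 13(ω_s−ω_c) = −37(ω_r−ω_c),  ω_s=0, ω_c=1
Stage 1: ω_r = 1 − (13/37)(0−1) = 50/37
  ⇒ ω_r¹/ω_c¹ = 50/37
Stage 2: N_ring = 16 + 2·19 = 54
Stage 2: 16(ω_s−ω_c) = −54(ω_r−ω_c),  ω_r=0, ω_s=1
Stage 2: 16(1−ω_c) = −54(0−ω_c)  ⇒  70ω_c = 16  ⇒  ω_c = 8/35
  ⇒ ω_c²/ω_s² = 8/35
Coupling ω_s² = ω_r¹ ⇒ overall = 50/37 × 8/35 = 80/259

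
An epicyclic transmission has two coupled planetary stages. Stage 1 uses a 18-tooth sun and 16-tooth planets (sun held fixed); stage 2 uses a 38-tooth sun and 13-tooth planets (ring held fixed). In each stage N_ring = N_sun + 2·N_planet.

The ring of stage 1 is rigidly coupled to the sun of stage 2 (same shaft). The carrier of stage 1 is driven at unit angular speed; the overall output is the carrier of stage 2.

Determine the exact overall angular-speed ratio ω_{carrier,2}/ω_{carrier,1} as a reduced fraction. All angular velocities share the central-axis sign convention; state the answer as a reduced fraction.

Stage 1: N_ring = 18 + 2·16 = 50
Stage 1: 18(ω_s−ω_c) = −50(ω_r−ω_c),  ω_s=0, ω_c=1
Stage 1: ω_r = 1 − (18/50)(0−1) = 34/25
  ⇒ ω_r¹/ω_c¹ = 34/25
Stage 2: N_ring = 38 + 2·13 = 64
Stage 2: 38(ω_s−ω_c) = −64(ω_r−ω_c),  ω_r=0, ω_s=1
Stage 2: 38(1−ω_c) = −64(0−ω_c)  ⇒  102ω_c = 38  ⇒  ω_c = 19/51
  ⇒ ω_c²/ω_s² = 19/51
Coupling ω_s² = ω_r¹ ⇒ overall = 34/25 × 19/51 = 38/75

38/75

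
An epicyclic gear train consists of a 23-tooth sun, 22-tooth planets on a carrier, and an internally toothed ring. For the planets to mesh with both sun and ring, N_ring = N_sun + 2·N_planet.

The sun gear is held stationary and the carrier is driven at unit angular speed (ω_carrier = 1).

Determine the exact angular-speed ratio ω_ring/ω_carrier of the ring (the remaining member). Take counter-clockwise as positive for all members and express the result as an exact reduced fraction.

N_ring = 23 + 2·22 = 67
23(ω_s−ω_c) = −67(ω_r−ω_c),  ω_s=0, ω_c=1
ω_r = 1 − (23/67)(0−1) = 90/67
ω_r/ω_c = 90/67

90/67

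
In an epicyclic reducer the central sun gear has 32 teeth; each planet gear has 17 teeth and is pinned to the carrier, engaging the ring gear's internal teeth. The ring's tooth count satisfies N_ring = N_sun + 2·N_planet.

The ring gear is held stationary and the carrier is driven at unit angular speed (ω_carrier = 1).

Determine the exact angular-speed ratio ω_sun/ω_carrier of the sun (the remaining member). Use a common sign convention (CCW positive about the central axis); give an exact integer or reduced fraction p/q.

49/16

N_ring = 32 + 2·17 = 66
32(ω_s−ω_c) = −66(ω_r−ω_c),  ω_r=0, ω_c=1
ω_s = 1 − (66/32)(0−1) = 49/16
ω_s/ω_c = 49/16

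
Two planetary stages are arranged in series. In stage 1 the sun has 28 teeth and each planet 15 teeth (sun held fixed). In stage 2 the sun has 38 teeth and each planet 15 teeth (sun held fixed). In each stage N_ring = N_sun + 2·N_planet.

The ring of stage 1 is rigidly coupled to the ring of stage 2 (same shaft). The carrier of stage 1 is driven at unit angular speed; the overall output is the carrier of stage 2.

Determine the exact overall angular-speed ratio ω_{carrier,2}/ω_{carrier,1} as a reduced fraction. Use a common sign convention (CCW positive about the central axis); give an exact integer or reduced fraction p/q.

Stage 1: N_ring = 28 + 2·15 = 58
Stage 1: 28(ω_s−ω_c) = −58(ω_r−ω_c),  ω_s=0, ω_c=1
Stage 1: ω_r = 1 − (28/58)(0−1) = 43/29
  ⇒ ω_r¹/ω_c¹ = 43/29
Stage 2: N_ring = 38 + 2·15 = 68
Stage 2: 38(ω_s−ω_c) = −68(ω_r−ω_c),  ω_s=0, ω_r=1
Stage 2: 38(0−ω_c) = −68(1−ω_c)  ⇒  106ω_c = 68  ⇒  ω_c = 34/53
  ⇒ ω_c²/ω_r² = 34/53
Coupling ω_r² = ω_r¹ ⇒ overall = 43/29 × 34/53 = 1462/1537

1462/1537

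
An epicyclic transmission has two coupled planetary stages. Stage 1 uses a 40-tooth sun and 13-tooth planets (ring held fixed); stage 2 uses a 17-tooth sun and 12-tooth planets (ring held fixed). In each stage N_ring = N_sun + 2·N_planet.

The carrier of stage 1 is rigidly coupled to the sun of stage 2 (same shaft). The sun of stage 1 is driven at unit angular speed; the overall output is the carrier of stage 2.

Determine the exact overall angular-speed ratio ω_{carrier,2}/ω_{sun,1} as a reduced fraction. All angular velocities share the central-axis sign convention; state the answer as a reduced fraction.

Stage 1: N_ring = 40 + 2·13 = 66
Stage 1: 40(ω_s−ω_c) = −66(ω_r−ω_c),  ω_r=0, ω_s=1
Stage 1: 40(1−ω_c) = −66(0−ω_c)  ⇒  106ω_c = 40  ⇒  ω_c = 20/53
  ⇒ ω_c¹/ω_s¹ = 20/53
Stage 2: N_ring = 17 + 2·12 = 41
Stage 2: 17(ω_s−ω_c) = −41(ω_r−ω_c),  ω_r=0, ω_s=1
Stage 2: 17(1−ω_c) = −41(0−ω_c)  ⇒  58ω_c = 17  ⇒  ω_c = 17/58
  ⇒ ω_c²/ω_s² = 17/58
Coupling ω_s² = ω_c¹ ⇒ overall = 20/53 × 17/58 = 170/1537

170/1537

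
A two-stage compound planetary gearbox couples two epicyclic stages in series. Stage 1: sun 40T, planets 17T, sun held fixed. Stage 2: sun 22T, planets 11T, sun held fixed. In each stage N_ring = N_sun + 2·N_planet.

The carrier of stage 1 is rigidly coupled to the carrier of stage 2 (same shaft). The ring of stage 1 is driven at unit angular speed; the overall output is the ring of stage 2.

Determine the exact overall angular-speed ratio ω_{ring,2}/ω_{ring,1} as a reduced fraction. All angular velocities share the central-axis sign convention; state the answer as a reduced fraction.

Stage 1: N_ring = 40 + 2·17 = 74
Stage 1: 40(ω_s−ω_c) = −74(ω_r−ω_c),  ω_s=0, ω_r=1
Stage 1: 40(0−ω_c) = −74(1−ω_c)  ⇒  114ω_c = 74  ⇒  ω_c = 37/57
  ⇒ ω_c¹/ω_r¹ = 37/57
Stage 2: N_ring = 22 + 2·11 = 44
Stage 2: 22(ω_s−ω_c) = −44(ω_r−ω_c),  ω_s=0, ω_c=1
Stage 2: ω_r = 1 − (22/44)(0−1) = 3/2
  ⇒ ω_r²/ω_c² = 3/2
Coupling ω_c² = ω_c¹ ⇒ overall = 37/57 × 3/2 = 37/38

37/38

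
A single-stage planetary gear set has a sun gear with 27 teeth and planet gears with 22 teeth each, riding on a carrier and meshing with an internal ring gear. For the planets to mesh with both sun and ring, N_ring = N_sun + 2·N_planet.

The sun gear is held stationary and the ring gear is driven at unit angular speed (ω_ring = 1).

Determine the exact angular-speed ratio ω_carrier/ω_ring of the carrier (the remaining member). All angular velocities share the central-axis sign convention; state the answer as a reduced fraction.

71/98

N_ring = 27 + 2·22 = 71
27(ω_s−ω_c) = −71(ω_r−ω_c),  ω_s=0, ω_r=1
27(0−ω_c) = −71(1−ω_c)  ⇒  98ω_c = 71  ⇒  ω_c = 71/98
ω_c/ω_r = 71/98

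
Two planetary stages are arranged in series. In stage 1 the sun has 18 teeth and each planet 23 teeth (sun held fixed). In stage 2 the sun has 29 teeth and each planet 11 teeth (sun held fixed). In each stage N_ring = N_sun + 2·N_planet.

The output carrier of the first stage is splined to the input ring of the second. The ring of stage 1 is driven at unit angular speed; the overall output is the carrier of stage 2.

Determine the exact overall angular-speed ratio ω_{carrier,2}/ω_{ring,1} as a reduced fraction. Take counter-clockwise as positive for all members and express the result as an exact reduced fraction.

Stage 1: N_ring = 18 + 2·23 = 64
Stage 1: 18(ω_s−ω_c) = −64(ω_r−ω_c),  ω_s=0, ω_r=1
Stage 1: 18(0−ω_c) = −64(1−ω_c)  ⇒  82ω_c = 64  ⇒  ω_c = 32/41
  ⇒ ω_c¹/ω_r¹ = 32/41
Stage 2: N_ring = 29 + 2·11 = 51
Stage 2: 29(ω_s−ω_c) = −51(ω_r−ω_c),  ω_s=0, ω_r=1
Stage 2: 29(0−ω_c) = −51(1−ω_c)  ⇒  80ω_c = 51  ⇒  ω_c = 51/80
  ⇒ ω_c²/ω_r² = 51/80
Coupling ω_r² = ω_c¹ ⇒ overall = 32/41 × 51/80 = 102/205

102/205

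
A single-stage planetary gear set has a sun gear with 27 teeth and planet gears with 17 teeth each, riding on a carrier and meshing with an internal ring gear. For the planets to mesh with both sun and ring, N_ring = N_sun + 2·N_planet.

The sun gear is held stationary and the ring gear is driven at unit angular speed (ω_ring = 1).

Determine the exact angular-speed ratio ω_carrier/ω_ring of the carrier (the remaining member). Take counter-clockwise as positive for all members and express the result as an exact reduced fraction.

61/88

N_ring = 27 + 2·17 = 61
27(ω_s−ω_c) = −61(ω_r−ω_c),  ω_s=0, ω_r=1
27(0−ω_c) = −61(1−ω_c)  ⇒  88ω_c = 61  ⇒  ω_c = 61/88
ω_c/ω_r = 61/88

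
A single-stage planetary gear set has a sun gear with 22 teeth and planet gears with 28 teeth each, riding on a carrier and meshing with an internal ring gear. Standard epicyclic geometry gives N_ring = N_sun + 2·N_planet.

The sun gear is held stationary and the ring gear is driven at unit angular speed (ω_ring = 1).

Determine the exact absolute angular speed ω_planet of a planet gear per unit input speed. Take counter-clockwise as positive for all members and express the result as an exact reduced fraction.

N_ring = 22 + 2·28 = 78
22(ω_s−ω_c) = −78(ω_r−ω_c),  ω_s=0, ω_r=1
22(0−ω_c) = −78(1−ω_c)  ⇒  100ω_c = 78  ⇒  ω_c = 39/50
sun–planet: 22·(0−39/50) = −28·(ω_p−ω_c)  ⇒  ω_p−ω_c = −(22/28)·(-39/50) = 429/700
ω_p = 39/50 + 429/700 = 39/28

39/28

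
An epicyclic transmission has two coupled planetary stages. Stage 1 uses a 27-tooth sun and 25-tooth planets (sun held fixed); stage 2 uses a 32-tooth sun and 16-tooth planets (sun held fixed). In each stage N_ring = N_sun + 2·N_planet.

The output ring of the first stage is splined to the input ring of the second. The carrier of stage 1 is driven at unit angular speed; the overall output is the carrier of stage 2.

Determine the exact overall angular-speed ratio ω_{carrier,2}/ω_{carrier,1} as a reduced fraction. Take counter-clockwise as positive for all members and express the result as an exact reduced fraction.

Stage 1: N_ring = 27 + 2·25 = 77
Stage 1: 27(ω_s−ω_c) = −77(ω_r−ω_c),  ω_s=0, ω_c=1
Stage 1: ω_r = 1 − (27/77)(0−1) = 104/77
  ⇒ ω_r¹/ω_c¹ = 104/77
Stage 2: N_ring = 32 + 2·16 = 64
Stage 2: 32(ω_s−ω_c) = −64(ω_r−ω_c),  ω_s=0, ω_r=1
Stage 2: 32(0−ω_c) = −64(1−ω_c)  ⇒  96ω_c = 64  ⇒  ω_c = 2/3
  ⇒ ω_c²/ω_r² = 2/3
Coupling ω_r² = ω_r¹ ⇒ overall = 104/77 × 2/3 = 208/231

208/231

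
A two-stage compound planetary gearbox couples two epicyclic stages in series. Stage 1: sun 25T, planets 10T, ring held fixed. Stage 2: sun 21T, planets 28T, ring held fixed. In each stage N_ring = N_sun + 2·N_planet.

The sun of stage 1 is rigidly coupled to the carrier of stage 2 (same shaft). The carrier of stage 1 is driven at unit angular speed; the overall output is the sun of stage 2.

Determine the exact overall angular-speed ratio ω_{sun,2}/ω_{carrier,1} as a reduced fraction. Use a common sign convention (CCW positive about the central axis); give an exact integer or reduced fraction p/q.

196/15

Stage 1: N_ring = 25 + 2·10 = 45
Stage 1: 25(ω_s−ω_c) = −45(ω_r−ω_c),  ω_r=0, ω_c=1
Stage 1: ω_s = 1 − (45/25)(0−1) = 14/5
  ⇒ ω_s¹/ω_c¹ = 14/5
Stage 2: N_ring = 21 + 2·28 = 77
Stage 2: 21(ω_s−ω_c) = −77(ω_r−ω_c),  ω_r=0, ω_c=1
Stage 2: ω_s = 1 − (77/21)(0−1) = 14/3
  ⇒ ω_s²/ω_c² = 14/3
Coupling ω_c² = ω_s¹ ⇒ overall = 14/5 × 14/3 = 196/15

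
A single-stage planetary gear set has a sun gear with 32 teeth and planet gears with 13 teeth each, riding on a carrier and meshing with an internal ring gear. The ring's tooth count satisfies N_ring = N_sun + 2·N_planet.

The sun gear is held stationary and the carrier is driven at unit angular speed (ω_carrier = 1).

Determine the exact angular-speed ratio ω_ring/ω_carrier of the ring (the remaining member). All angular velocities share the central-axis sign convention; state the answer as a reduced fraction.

N_ring = 32 + 2·13 = 58
32(ω_s−ω_c) = −58(ω_r−ω_c),  ω_s=0, ω_c=1
ω_r = 1 − (32/58)(0−1) = 45/29
ω_r/ω_c = 45/29

45/29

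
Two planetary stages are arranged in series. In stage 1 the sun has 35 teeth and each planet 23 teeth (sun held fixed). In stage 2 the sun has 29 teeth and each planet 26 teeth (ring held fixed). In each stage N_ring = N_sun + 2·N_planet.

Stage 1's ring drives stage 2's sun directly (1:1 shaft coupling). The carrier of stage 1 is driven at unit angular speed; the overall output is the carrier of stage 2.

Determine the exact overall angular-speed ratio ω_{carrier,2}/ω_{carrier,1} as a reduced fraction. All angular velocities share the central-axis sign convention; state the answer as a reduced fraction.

Stage 1: N_ring = 35 + 2·23 = 81
Stage 1: 35(ω_s−ω_c) = −81(ω_r−ω_c),  ω_s=0, ω_c=1
Stage 1: ω_r = 1 − (35/81)(0−1) = 116/81
  ⇒ ω_r¹/ω_c¹ = 116/81
Stage 2: N_ring = 29 + 2·26 = 81
Stage 2: 29(ω_s−ω_c) = −81(ω_r−ω_c),  ω_r=0, ω_s=1
Stage 2: 29(1−ω_c) = −81(0−ω_c)  ⇒  110ω_c = 29  ⇒  ω_c = 29/110
  ⇒ ω_c²/ω_s² = 29/110
Coupling ω_s² = ω_r¹ ⇒ overall = 116/81 × 29/110 = 1682/4455

1682/4455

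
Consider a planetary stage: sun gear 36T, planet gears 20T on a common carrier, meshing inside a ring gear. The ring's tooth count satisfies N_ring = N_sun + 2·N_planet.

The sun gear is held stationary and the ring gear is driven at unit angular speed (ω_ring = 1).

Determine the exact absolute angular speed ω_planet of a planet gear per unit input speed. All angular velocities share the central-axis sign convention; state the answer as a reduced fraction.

N_ring = 36 + 2·20 = 76
36(ω_s−ω_c) = −76(ω_r−ω_c),  ω_s=0, ω_r=1
36(0−ω_c) = −76(1−ω_c)  ⇒  112ω_c = 76  ⇒  ω_c = 19/28
sun–planet: 36·(0−19/28) = −20·(ω_p−ω_c)  ⇒  ω_p−ω_c = −(36/20)·(-19/28) = 171/140
ω_p = 19/28 + 171/140 = 19/10

19/10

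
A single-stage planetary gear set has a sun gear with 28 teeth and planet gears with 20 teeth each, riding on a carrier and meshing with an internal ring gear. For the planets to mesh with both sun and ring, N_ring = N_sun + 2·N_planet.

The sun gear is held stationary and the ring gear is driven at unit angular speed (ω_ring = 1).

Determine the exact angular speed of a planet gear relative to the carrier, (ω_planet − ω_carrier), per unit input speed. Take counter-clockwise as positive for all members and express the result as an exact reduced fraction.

N_ring = 28 + 2·20 = 68
28(ω_s−ω_c) = −68(ω_r−ω_c),  ω_s=0, ω_r=1
28(0−ω_c) = −68(1−ω_c)  ⇒  96ω_c = 68  ⇒  ω_c = 17/24
sun–planet: 28·(0−17/24) = −20·(ω_p−ω_c)  ⇒  ω_p−ω_c = −(28/20)·(-17/24) = 119/120

119/120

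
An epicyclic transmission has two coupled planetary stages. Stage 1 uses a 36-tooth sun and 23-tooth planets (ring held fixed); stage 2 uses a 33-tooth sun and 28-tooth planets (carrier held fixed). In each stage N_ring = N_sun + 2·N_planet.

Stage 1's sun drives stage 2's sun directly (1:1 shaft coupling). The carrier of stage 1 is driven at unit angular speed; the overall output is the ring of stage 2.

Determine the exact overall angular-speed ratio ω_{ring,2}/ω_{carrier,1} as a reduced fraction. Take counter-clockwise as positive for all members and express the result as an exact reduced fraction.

-649/534

Stage 1: N_ring = 36 + 2·23 = 82
Stage 1: 36(ω_s−ω_c) = −82(ω_r−ω_c),  ω_r=0, ω_c=1
Stage 1: ω_s = 1 − (82/36)(0−1) = 59/18
  ⇒ ω_s¹/ω_c¹ = 59/18
Stage 2: N_ring = 33 + 2·28 = 89
Stage 2: 33(ω_s−ω_c) = −89(ω_r−ω_c),  ω_c=0, ω_s=1
Stage 2: ω_r = 0 − (33/89)(1−0) = -33/89
  ⇒ ω_r²/ω_s² = -33/89
Coupling ω_s² = ω_s¹ ⇒ overall = 59/18 × -33/89 = -649/534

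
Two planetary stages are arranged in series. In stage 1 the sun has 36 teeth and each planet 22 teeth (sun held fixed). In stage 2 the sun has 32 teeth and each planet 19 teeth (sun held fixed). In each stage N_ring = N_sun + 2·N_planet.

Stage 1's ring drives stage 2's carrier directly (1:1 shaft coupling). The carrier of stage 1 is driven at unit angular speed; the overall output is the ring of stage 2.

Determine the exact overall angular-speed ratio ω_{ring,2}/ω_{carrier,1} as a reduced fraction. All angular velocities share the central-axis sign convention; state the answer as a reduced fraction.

Stage 1: N_ring = 36 + 2·22 = 80
Stage 1: 36(ω_s−ω_c) = −80(ω_r−ω_c),  ω_s=0, ω_c=1
Stage 1: ω_r = 1 − (36/80)(0−1) = 29/20
  ⇒ ω_r¹/ω_c¹ = 29/20
Stage 2: N_ring = 32 + 2·19 = 70
Stage 2: 32(ω_s−ω_c) = −70(ω_r−ω_c),  ω_s=0, ω_c=1
Stage 2: ω_r = 1 − (32/70)(0−1) = 51/35
  ⇒ ω_r²/ω_c² = 51/35
Coupling ω_c² = ω_r¹ ⇒ overall = 29/20 × 51/35 = 1479/700

1479/700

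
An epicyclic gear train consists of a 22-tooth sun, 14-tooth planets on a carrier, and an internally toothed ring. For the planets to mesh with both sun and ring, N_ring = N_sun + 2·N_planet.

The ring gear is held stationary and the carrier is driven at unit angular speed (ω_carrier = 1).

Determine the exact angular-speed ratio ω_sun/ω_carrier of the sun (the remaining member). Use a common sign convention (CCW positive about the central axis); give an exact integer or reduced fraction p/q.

36/11

N_ring = 22 + 2·14 = 50
22(ω_s−ω_c) = −50(ω_r−ω_c),  ω_r=0, ω_c=1
ω_s = 1 − (50/22)(0−1) = 36/11
ω_s/ω_c = 36/11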